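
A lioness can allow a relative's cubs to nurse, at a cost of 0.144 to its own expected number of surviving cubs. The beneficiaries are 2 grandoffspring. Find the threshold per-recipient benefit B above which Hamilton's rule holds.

r to a grandoffspring = 0.25 (two parent–offspring links: r = (1/2)^2 = 1/4).
Hamilton's rule with n recipients of equal r: n·r·B > C, so B > C/(n·r) = 0.144/(2·0.25) = 0.288.

0.288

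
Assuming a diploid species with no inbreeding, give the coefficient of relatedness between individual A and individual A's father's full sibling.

Each parent–offspring link contributes a factor of 1/2, and independent paths through distinct common ancestors add.
Full aunt/uncle↔niece/nephew: two paths of length 3 through the shared grandparent pair: r = 2·(1/2)^3 = 1/4.

0.25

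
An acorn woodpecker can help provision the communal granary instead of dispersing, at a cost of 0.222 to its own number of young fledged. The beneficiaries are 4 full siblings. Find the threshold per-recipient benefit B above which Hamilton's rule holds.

r to a full sibling = 1/2 (full sibs share both parents — two paths of length 2: r = 2·(1/2)^2 = 1/2).
Hamilton's rule with n recipients of equal r: n·r·B > C, so B > C/(n·r) = 0.222/(4·0.5) = 0.111.

0.111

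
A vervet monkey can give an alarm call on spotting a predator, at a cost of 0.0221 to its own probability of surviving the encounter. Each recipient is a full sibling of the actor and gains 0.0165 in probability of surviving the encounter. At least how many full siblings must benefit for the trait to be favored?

r to a full sibling = 1/2 (full sibs share both parents — two paths of length 2: r = 2·(1/2)^2 = 1/2).
Hamilton's rule: n·r·B > C  ⇒  n > C/(r·B) = 0.0221/(0.5·0.0165) = 2.679.
The smallest integer exceeding 2.679 is 3.

3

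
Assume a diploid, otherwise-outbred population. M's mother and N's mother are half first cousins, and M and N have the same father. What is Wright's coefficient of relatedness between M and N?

With two independent routes of shared ancestry, r is the sum of the two contributions.
M and N are related in two ways: half second cousins through their mothers (r = 1/64) and half-sibs through their shared father (r = 1/4).
r = 1/64 + 1/4 = 17/64 = 0.265625.

0.265625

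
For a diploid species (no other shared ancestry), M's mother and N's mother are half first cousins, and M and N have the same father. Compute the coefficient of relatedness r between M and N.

Relatedness sums over independent paths through distinct common ancestors.
M and N are related in two ways: half second cousins through their mothers (r = 1/64) and half-sibs through their shared father (r = 1/4).
r = 1/64 + 1/4 = 0.265625.

0.265625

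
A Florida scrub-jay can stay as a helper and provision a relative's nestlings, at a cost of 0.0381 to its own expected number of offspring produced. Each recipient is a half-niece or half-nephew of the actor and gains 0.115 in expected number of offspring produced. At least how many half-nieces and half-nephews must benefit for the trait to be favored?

3

r to a half-niece or half-nephew = 1/8 (half-aunt/uncle↔niece/nephew: one path of length 3: r = (1/2)^3 = 1/8).
Hamilton's rule: n·r·B > C  ⇒  n > C/(r·B) = 0.0381/(0.125·0.115) = 2.65.
The smallest integer exceeding 2.65 is 3.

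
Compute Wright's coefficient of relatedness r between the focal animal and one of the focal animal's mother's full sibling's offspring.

Each parent–offspring link contributes a factor of 1/2, and independent paths through distinct common ancestors add.
First cousins share one grandparent pair — two paths of length 4: r = 2·(1/2)^4 = 1/8.

0.125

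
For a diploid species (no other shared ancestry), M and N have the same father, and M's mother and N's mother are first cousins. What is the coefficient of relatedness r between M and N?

0.28125

Independent pedigree routes through distinct common ancestors add.
M and N are related in two ways: half-sibs through their shared father (r = 1/4) and second cousins through their mothers (r = 1/32).
r = 1/4 + 1/32 = 9/32 = 0.28125.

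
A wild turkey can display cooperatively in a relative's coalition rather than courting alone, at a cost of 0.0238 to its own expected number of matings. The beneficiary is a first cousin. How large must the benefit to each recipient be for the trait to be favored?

0.1904

r to a first cousin = 1/8 (first cousins share one grandparent pair — two paths of length 4: r = 2·(1/2)^4 = 1/8).
Hamilton's rule with n recipients of equal r: n·r·B > C, so B > C/(n·r) = 0.0238/(1·0.125) = 0.1904.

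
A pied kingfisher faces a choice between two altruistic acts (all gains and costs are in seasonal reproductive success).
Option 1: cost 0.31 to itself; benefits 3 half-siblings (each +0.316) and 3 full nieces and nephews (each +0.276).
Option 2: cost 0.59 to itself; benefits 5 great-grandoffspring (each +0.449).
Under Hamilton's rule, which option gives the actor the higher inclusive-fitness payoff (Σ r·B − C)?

Option 1

Option 1: r to a half-sibling = 0.25.
Option 1: r to a full niece or nephew = 0.25.
Option 1: Σ r·B − C = (3·0.25·0.316 + 3·0.25·0.276) − 0.31 = 0.134.
Option 2: r to a great-grandoffspring = 0.125.
Option 2: Σ r·B − C = (5·0.125·0.449) − 0.59 = -0.309375.
Option 1 has the higher net inclusive-fitness payoff.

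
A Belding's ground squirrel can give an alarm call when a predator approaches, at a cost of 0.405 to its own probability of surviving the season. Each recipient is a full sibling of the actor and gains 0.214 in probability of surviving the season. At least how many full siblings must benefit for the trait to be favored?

4

r to a full sibling = 1/2 (full sibs share both parents — two paths of length 2: r = 2·(1/2)^2 = 1/2).
Hamilton's rule: n·r·B > C  ⇒  n > C/(r·B) = 0.405/(0.5·0.214) = 3.785.
The smallest integer exceeding 3.785 is 4.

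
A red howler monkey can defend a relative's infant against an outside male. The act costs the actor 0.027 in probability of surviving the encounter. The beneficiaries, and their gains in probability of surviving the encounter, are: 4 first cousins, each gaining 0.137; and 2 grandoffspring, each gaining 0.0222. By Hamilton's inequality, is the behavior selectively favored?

Hamilton's rule: the trait is favored when the sum of r·B over every recipient exceeds the actor's cost C.
r to a first cousin = 1/8 (first cousins share one grandparent pair — two paths of length 4: r = 2·(1/2)^4 = 1/8).
r to a grandoffspring = 0.25 (two parent–offspring links: r = (1/2)^2 = 1/4).
Summing one r·B term per recipient: 4·0.125·0.137 + 2·0.25·0.0222 = 0.0796.
0.0796 > 0.027: the indirect benefit exceeds the cost.

Yes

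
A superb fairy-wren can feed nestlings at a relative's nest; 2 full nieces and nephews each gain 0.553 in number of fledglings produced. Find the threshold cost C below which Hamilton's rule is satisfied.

0.2765

r to a full niece or nephew = 1/4 (full aunt/uncle↔niece/nephew: two paths of length 3 through the shared grandparent pair: r = 2·(1/2)^3 = 1/4).
Hamilton's rule: n·r·B > C, so the trait is favored while C < n·r·B = 2·0.25·0.553 = 0.2765.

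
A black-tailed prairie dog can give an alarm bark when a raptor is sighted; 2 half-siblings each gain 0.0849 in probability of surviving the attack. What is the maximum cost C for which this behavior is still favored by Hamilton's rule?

0.04245

r to a half-sibling = 0.25 (half-sibs share one parent — one path of length 2: r = (1/2)^2 = 1/4).
Hamilton's rule: n·r·B > C, so the trait is favored while C < n·r·B = 2·0.25·0.0849 = 0.04245.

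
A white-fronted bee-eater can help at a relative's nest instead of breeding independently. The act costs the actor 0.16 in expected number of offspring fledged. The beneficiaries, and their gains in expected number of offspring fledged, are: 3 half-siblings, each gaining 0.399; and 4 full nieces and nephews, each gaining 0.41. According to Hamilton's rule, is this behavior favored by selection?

Yes

Hamilton's rule: the trait is favored when the sum of r·B over every recipient exceeds the actor's cost C.
r to a half-sibling = 1/4 (half-sibs share one parent — one path of length 2: r = (1/2)^2 = 1/4).
r to a full niece or nephew = 1/4 (full aunt/uncle↔niece/nephew: two paths of length 3 through the shared grandparent pair: r = 2·(1/2)^3 = 1/4).
Summing one r·B term per recipient: 3·0.25·0.399 + 4·0.25·0.41 = 0.70925.
0.70925 > 0.16: the indirect benefit exceeds the cost.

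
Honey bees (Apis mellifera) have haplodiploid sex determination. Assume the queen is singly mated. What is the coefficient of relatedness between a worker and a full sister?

Haplodiploid full sisters inherit their father's entire haploid genome identically (contributing 1/2) and on average half of their mother's contribution (1/2 · 1/2 = 1/4); r = 1/2 + 1/4 = 3/4.

0.75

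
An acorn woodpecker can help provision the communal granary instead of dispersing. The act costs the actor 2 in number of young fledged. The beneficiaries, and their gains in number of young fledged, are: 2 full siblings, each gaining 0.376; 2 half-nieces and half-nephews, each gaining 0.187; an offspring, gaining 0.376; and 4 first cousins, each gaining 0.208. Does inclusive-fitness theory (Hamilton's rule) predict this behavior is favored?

Hamilton's rule: the trait is favored when the sum of r·B over every recipient exceeds the actor's cost C.
r to a full sibling = 0.5 (full sibs share both parents — two paths of length 2: r = 2·(1/2)^2 = 1/2).
r to a half-niece or half-nephew = 0.125 (half-aunt/uncle↔niece/nephew: one path of length 3: r = (1/2)^3 = 1/8).
r to an offspring = 0.5 (one parent–offspring link: r = (1/2)^1 = 1/2).
r to a first cousin = 1/8 (first cousins share one grandparent pair — two paths of length 4: r = 2·(1/2)^4 = 1/8).
Summing one r·B term per recipient: 2·0.5·0.376 + 2·0.125·0.187 + 1·0.5·0.376 + 4·0.125·0.208 = 0.71475.
0.71475 < 2: the indirect benefit is less than the cost.

No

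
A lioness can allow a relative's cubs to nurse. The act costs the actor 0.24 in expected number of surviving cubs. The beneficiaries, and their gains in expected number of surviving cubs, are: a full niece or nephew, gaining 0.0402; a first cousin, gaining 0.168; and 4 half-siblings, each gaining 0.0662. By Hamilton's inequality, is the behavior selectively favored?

Hamilton's rule: the trait is favored when the sum of r·B over every recipient exceeds the actor's cost C.
r to a full niece or nephew = 0.25 (full aunt/uncle↔niece/nephew: two paths of length 3 through the shared grandparent pair: r = 2·(1/2)^3 = 1/4).
r to a first cousin = 1/8 (first cousins share one grandparent pair — two paths of length 4: r = 2·(1/2)^4 = 1/8).
r to a half-sibling = 1/4 (half-sibs share one parent — one path of length 2: r = (1/2)^2 = 1/4).
Summing one r·B term per recipient: 1·0.25·0.0402 + 1·0.125·0.168 + 4·0.25·0.0662 = 0.09725.
0.09725 < 0.24: the indirect benefit is less than the cost.

No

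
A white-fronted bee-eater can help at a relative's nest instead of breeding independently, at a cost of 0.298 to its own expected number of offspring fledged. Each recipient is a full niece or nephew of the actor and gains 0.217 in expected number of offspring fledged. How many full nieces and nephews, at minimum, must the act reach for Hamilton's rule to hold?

r to a full niece or nephew = 0.25 (full aunt/uncle↔niece/nephew: two paths of length 3 through the shared grandparent pair: r = 2·(1/2)^3 = 1/4).
Hamilton's rule: n·r·B > C  ⇒  n > C/(r·B) = 0.298/(0.25·0.217) = 5.493.
The smallest integer exceeding 5.493 is 6.

6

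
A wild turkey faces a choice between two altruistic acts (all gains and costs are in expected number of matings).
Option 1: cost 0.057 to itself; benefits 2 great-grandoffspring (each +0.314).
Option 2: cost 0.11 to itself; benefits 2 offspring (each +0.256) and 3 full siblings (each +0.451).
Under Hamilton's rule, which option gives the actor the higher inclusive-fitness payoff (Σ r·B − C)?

Option 1: r to a great-grandoffspring = 0.125.
Option 1: Σ r·B − C = (2·0.125·0.314) − 0.057 = 0.0215.
Option 2: r to an offspring = 0.5.
Option 2: r to a full sibling = 0.5.
Option 2: Σ r·B − C = (2·0.5·0.256 + 3·0.5·0.451) − 0.11 = 0.8225.
Option 2 has the higher net inclusive-fitness payoff.

Option 2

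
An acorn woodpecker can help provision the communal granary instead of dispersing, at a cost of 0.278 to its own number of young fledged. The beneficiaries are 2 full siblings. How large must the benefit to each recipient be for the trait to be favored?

0.278

r to a full sibling = 1/2 (full sibs share both parents — two paths of length 2: r = 2·(1/2)^2 = 1/2).
Hamilton's rule with n recipients of equal r: n·r·B > C, so B > C/(n·r) = 0.278/(2·0.5) = 0.278.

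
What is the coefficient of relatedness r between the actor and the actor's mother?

Each parent–offspring link contributes a factor of 1/2, and independent paths through distinct common ancestors add.
One parent–offspring link: r = (1/2)^1 = 1/2.

0.5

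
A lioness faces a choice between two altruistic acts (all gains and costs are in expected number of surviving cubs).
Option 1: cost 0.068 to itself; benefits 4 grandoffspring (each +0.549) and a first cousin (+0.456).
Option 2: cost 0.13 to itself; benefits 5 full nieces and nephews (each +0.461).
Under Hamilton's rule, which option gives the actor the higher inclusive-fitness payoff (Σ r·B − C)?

Option 1

Option 1: r to a grandoffspring = 0.25.
Option 1: r to a first cousin = 0.125.
Option 1: Σ r·B − C = (4·0.25·0.549 + 1·0.125·0.456) − 0.068 = 0.538.
Option 2: r to a full niece or nephew = 0.25.
Option 2: Σ r·B − C = (5·0.25·0.461) − 0.13 = 0.44625.
Option 1 has the higher net inclusive-fitness payoff.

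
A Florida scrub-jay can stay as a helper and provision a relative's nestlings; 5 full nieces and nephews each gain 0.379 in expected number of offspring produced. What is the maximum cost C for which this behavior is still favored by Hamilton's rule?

0.47375

r to a full niece or nephew = 0.25 (full aunt/uncle↔niece/nephew: two paths of length 3 through the shared grandparent pair: r = 2·(1/2)^3 = 1/4).
Hamilton's rule: n·r·B > C, so the trait is favored while C < n·r·B = 5·0.25·0.379 = 0.47375.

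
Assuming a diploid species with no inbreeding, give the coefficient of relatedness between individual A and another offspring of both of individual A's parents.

0.5

Each parent–offspring link contributes a factor of 1/2, and independent paths through distinct common ancestors add.
Full sibs share both parents — two paths of length 2: r = 2·(1/2)^2 = 1/2.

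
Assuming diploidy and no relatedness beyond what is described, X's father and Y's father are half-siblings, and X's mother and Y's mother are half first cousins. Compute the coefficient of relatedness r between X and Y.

0.078125

With two independent routes of shared ancestry, r is the sum of the two contributions.
X and Y are related in two ways: half first cousins through their fathers (r = 1/16) and half second cousins through their mothers (r = 1/64).
r = 1/16 + 1/64 = 0.078125.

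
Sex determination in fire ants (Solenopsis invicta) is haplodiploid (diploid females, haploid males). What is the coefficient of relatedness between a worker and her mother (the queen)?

One meiotic link between diploid queen and diploid daughter: r = 1/2.

0.5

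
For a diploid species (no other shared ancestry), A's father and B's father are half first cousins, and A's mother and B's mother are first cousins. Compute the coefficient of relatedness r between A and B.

Relatedness sums over independent paths through distinct common ancestors.
A and B are related in two ways: half second cousins through their fathers (r = 1/64) and second cousins through their mothers (r = 1/32).
r = 1/64 + 1/32 = 3/64 = 0.046875.

0.046875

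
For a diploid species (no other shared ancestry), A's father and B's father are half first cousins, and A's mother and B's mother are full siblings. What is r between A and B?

0.140625

With two independent routes of shared ancestry, r is the sum of the two contributions.
A and B are related in two ways: half second cousins through their fathers (r = 1/64) and first cousins through their mothers (r = 1/8).
r = 1/64 + 1/8 = 0.140625.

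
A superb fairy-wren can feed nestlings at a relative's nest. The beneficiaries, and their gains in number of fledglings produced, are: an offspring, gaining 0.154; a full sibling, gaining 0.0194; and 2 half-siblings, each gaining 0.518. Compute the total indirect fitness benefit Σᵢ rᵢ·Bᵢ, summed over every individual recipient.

r to an offspring = 0.5 (one parent–offspring link: r = (1/2)^1 = 1/2).
r to a full sibling = 0.5 (full sibs share both parents — two paths of length 2: r = 2·(1/2)^2 = 1/2).
r to a half-sibling = 1/4 (half-sibs share one parent — one path of length 2: r = (1/2)^2 = 1/4).
Summing one r·B term per recipient: 1·0.5·0.154 + 1·0.5·0.0194 + 2·0.25·0.518 = 0.3457.

0.3457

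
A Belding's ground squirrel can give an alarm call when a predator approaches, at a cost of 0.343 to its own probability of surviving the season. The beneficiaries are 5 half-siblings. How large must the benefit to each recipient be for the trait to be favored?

r to a half-sibling = 0.25 (half-sibs share one parent — one path of length 2: r = (1/2)^2 = 1/4).
Hamilton's rule with n recipients of equal r: n·r·B > C, so B > C/(n·r) = 0.343/(5·0.25) = 0.2744.

0.2744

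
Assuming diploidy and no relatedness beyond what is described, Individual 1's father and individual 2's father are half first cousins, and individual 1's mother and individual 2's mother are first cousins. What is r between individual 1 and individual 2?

Relatedness sums over independent paths through distinct common ancestors.
Individual 1 and individual 2 are related in two ways: half second cousins through their fathers (r = 1/64) and second cousins through their mothers (r = 1/32).
r = 1/64 + 1/32 = 3/64 = 0.046875.

0.046875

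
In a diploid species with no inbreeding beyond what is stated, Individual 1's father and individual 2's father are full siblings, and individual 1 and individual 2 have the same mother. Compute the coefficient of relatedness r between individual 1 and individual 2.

Wright's path rule: contributions from independent ancestry routes add.
Individual 1 and individual 2 are related in two ways: first cousins through their fathers (r = 1/8) and half-sibs through their shared mother (r = 1/4).
r = 1/8 + 1/4 = 3/8 = 0.375.

0.375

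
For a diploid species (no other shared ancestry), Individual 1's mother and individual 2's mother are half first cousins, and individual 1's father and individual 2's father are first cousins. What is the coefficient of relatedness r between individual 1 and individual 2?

Independent pedigree routes through distinct common ancestors add.
Individual 1 and individual 2 are related in two ways: half second cousins through their mothers (r = 1/64) and second cousins through their fathers (r = 1/32).
r = 1/64 + 1/32 = 3/64 = 0.046875.

0.046875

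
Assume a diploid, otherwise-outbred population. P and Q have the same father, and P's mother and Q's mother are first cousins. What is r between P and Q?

Independent pedigree routes through distinct common ancestors add.
P and Q are related in two ways: half-sibs through their shared father (r = 1/4) and second cousins through their mothers (r = 1/32).
r = 1/4 + 1/32 = 0.28125.

0.28125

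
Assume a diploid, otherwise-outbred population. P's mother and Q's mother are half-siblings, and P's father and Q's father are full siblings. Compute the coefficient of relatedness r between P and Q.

0.1875

With two independent routes of shared ancestry, r is the sum of the two contributions.
P and Q are related in two ways: half first cousins through their mothers (r = 1/16) and first cousins through their fathers (r = 1/8).
r = 1/16 + 1/8 = 3/16 = 0.1875.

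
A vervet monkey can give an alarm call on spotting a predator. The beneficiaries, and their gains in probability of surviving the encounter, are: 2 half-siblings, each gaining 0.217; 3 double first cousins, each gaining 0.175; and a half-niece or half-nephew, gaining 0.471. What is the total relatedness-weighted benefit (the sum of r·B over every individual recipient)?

0.298625

r to a half-sibling = 1/4 (half-sibs share one parent — one path of length 2: r = (1/2)^2 = 1/4).
r to a double first cousin = 0.25 (double first cousins share both grandparent pairs — four paths of length 4: r = 4·(1/2)^4 = 1/4).
r to a half-niece or half-nephew = 0.125 (half-aunt/uncle↔niece/nephew: one path of length 3: r = (1/2)^3 = 1/8).
Summing one r·B term per recipient: 2·0.25·0.217 + 3·0.25·0.175 + 1·0.125·0.471 = 0.298625.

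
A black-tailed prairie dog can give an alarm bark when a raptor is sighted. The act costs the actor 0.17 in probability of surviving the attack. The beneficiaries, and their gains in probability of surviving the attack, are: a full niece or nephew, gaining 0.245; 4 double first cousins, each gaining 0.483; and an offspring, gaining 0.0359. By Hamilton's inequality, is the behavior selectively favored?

Hamilton's rule: the trait is favored when the sum of r·B over every recipient exceeds the actor's cost C.
r to a full niece or nephew = 0.25 (full aunt/uncle↔niece/nephew: two paths of length 3 through the shared grandparent pair: r = 2·(1/2)^3 = 1/4).
r to a double first cousin = 1/4 (double first cousins share both grandparent pairs — four paths of length 4: r = 4·(1/2)^4 = 1/4).
r to an offspring = 1/2 (one parent–offspring link: r = (1/2)^1 = 1/2).
Summing one r·B term per recipient: 1·0.25·0.245 + 4·0.25·0.483 + 1·0.5·0.0359 = 0.5622.
0.5622 > 0.17: the indirect benefit exceeds the cost.

Yes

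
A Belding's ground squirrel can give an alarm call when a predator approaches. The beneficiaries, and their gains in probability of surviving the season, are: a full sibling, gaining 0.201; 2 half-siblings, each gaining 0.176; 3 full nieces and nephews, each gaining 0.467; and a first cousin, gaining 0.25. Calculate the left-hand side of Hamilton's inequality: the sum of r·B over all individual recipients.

r to a full sibling = 0.5 (full sibs share both parents — two paths of length 2: r = 2·(1/2)^2 = 1/2).
r to a half-sibling = 0.25 (half-sibs share one parent — one path of length 2: r = (1/2)^2 = 1/4).
r to a full niece or nephew = 1/4 (full aunt/uncle↔niece/nephew: two paths of length 3 through the shared grandparent pair: r = 2·(1/2)^3 = 1/4).
r to a first cousin = 1/8 (first cousins share one grandparent pair — two paths of length 4: r = 2·(1/2)^4 = 1/8).
Summing one r·B term per recipient: 1·0.5·0.201 + 2·0.25·0.176 + 3·0.25·0.467 + 1·0.125·0.25 = 0.57.

0.57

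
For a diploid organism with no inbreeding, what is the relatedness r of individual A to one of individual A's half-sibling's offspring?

0.125

Each parent–offspring link contributes a factor of 1/2, and independent paths through distinct common ancestors add.
Half-aunt/uncle↔niece/nephew: one path of length 3: r = (1/2)^3 = 1/8.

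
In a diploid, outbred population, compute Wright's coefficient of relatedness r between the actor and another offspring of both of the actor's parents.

Each parent–offspring link contributes a factor of 1/2, and independent paths through distinct common ancestors add.
Full sibs share both parents — two paths of length 2: r = 2·(1/2)^2 = 1/2.

0.5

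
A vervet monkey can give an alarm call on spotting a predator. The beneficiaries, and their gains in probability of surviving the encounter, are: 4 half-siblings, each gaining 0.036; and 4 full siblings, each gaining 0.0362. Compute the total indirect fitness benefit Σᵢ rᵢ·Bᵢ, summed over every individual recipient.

r to a half-sibling = 0.25 (half-sibs share one parent — one path of length 2: r = (1/2)^2 = 1/4).
r to a full sibling = 0.5 (full sibs share both parents — two paths of length 2: r = 2·(1/2)^2 = 1/2).
Summing one r·B term per recipient: 4·0.25·0.036 + 4·0.5·0.0362 = 0.1084.

0.1084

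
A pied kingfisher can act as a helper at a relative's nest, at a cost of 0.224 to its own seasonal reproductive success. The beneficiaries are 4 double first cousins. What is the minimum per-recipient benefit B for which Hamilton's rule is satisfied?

0.224

r to a double first cousin = 0.25 (double first cousins share both grandparent pairs — four paths of length 4: r = 4·(1/2)^4 = 1/4).
Hamilton's rule with n recipients of equal r: n·r·B > C, so B > C/(n·r) = 0.224/(4·0.25) = 0.224.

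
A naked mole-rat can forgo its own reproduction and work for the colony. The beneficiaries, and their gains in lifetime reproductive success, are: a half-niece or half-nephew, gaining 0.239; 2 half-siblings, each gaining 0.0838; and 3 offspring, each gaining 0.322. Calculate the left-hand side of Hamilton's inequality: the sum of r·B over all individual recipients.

0.554775

r to a half-niece or half-nephew = 1/8 (half-aunt/uncle↔niece/nephew: one path of length 3: r = (1/2)^3 = 1/8).
r to a half-sibling = 0.25 (half-sibs share one parent — one path of length 2: r = (1/2)^2 = 1/4).
r to an offspring = 0.5 (one parent–offspring link: r = (1/2)^1 = 1/2).
Summing one r·B term per recipient: 1·0.125·0.239 + 2·0.25·0.0838 + 3·0.5·0.322 = 0.554775.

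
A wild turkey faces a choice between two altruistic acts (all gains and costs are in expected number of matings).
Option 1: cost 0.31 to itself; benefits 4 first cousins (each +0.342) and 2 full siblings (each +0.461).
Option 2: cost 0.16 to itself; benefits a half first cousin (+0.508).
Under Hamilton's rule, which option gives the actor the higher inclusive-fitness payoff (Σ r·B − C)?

Option 1: r to a first cousin = 0.125.
Option 1: r to a full sibling = 0.5.
Option 1: Σ r·B − C = (4·0.125·0.342 + 2·0.5·0.461) − 0.31 = 0.322.
Option 2: r to a half first cousin = 0.0625.
Option 2: Σ r·B − C = (1·0.0625·0.508) − 0.16 = -0.12825.
Option 1 has the higher net inclusive-fitness payoff.

Option 1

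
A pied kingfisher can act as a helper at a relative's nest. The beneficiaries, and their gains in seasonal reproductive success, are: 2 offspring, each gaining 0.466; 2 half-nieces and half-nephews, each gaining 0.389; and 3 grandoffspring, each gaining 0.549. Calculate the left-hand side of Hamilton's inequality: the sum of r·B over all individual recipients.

0.975

r to an offspring = 0.5 (one parent–offspring link: r = (1/2)^1 = 1/2).
r to a half-niece or half-nephew = 0.125 (half-aunt/uncle↔niece/nephew: one path of length 3: r = (1/2)^3 = 1/8).
r to a grandoffspring = 0.25 (two parent–offspring links: r = (1/2)^2 = 1/4).
Summing one r·B term per recipient: 2·0.5·0.466 + 2·0.125·0.389 + 3·0.25·0.549 = 0.975.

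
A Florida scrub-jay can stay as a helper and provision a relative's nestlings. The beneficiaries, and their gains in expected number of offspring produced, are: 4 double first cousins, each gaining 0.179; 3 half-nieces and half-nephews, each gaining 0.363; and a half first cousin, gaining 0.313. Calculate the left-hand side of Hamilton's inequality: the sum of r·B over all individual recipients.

0.3346875

r to a double first cousin = 0.25 (double first cousins share both grandparent pairs — four paths of length 4: r = 4·(1/2)^4 = 1/4).
r to a half-niece or half-nephew = 0.125 (half-aunt/uncle↔niece/nephew: one path of length 3: r = (1/2)^3 = 1/8).
r to a half first cousin = 1/16 (half first cousins share one grandparent — one path of length 4: r = (1/2)^4 = 1/16).
Summing one r·B term per recipient: 4·0.25·0.179 + 3·0.125·0.363 + 1·0.0625·0.313 = 0.3346875.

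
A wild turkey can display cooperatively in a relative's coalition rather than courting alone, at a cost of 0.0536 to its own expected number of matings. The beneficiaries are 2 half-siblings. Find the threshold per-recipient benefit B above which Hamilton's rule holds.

0.1072

r to a half-sibling = 0.25 (half-sibs share one parent — one path of length 2: r = (1/2)^2 = 1/4).
Hamilton's rule with n recipients of equal r: n·r·B > C, so B > C/(n·r) = 0.0536/(2·0.25) = 0.1072.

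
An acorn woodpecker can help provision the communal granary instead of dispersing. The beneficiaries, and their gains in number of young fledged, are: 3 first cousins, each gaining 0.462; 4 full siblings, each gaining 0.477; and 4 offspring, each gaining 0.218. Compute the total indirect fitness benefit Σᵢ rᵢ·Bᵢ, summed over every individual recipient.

r to a first cousin = 0.125 (first cousins share one grandparent pair — two paths of length 4: r = 2·(1/2)^4 = 1/8).
r to a full sibling = 0.5 (full sibs share both parents — two paths of length 2: r = 2·(1/2)^2 = 1/2).
r to an offspring = 1/2 (one parent–offspring link: r = (1/2)^1 = 1/2).
Summing one r·B term per recipient: 3·0.125·0.462 + 4·0.5·0.477 + 4·0.5·0.218 = 1.56325.

1.56325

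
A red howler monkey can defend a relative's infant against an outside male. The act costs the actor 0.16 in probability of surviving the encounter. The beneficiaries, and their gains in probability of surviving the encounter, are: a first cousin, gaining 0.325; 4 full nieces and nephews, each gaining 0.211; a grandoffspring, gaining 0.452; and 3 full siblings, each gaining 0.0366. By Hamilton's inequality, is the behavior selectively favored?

Hamilton's rule: the trait is favored when the sum of r·B over every recipient exceeds the actor's cost C.
r to a first cousin = 1/8 (first cousins share one grandparent pair — two paths of length 4: r = 2·(1/2)^4 = 1/8).
r to a full niece or nephew = 0.25 (full aunt/uncle↔niece/nephew: two paths of length 3 through the shared grandparent pair: r = 2·(1/2)^3 = 1/4).
r to a grandoffspring = 1/4 (two parent–offspring links: r = (1/2)^2 = 1/4).
r to a full sibling = 1/2 (full sibs share both parents — two paths of length 2: r = 2·(1/2)^2 = 1/2).
Summing one r·B term per recipient: 1·0.125·0.325 + 4·0.25·0.211 + 1·0.25·0.452 + 3·0.5·0.0366 = 0.419525.
0.419525 > 0.16: the indirect benefit exceeds the cost.

Yes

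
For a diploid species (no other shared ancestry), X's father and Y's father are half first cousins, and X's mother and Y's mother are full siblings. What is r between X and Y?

Wright's path rule: contributions from independent ancestry routes add.
X and Y are related in two ways: half second cousins through their fathers (r = 1/64) and first cousins through their mothers (r = 1/8).
r = 1/64 + 1/8 = 0.140625.

0.140625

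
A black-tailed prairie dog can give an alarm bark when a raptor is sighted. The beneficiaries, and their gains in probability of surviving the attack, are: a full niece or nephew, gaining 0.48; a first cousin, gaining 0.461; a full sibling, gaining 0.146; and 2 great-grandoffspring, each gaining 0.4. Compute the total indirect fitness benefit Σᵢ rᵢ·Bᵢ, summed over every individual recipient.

r to a full niece or nephew = 1/4 (full aunt/uncle↔niece/nephew: two paths of length 3 through the shared grandparent pair: r = 2·(1/2)^3 = 1/4).
r to a first cousin = 0.125 (first cousins share one grandparent pair — two paths of length 4: r = 2·(1/2)^4 = 1/8).
r to a full sibling = 1/2 (full sibs share both parents — two paths of length 2: r = 2·(1/2)^2 = 1/2).
r to a great-grandoffspring = 0.125 (three parent–offspring links: r = (1/2)^3 = 1/8).
Summing one r·B term per recipient: 1·0.25·0.48 + 1·0.125·0.461 + 1·0.5·0.146 + 2·0.125·0.4 = 0.350625.

0.350625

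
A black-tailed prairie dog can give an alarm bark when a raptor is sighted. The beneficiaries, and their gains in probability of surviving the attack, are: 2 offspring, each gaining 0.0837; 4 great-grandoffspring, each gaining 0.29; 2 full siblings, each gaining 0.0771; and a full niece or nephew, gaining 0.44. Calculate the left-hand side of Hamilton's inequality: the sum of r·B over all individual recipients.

r to an offspring = 0.5 (one parent–offspring link: r = (1/2)^1 = 1/2).
r to a great-grandoffspring = 1/8 (three parent–offspring links: r = (1/2)^3 = 1/8).
r to a full sibling = 0.5 (full sibs share both parents — two paths of length 2: r = 2·(1/2)^2 = 1/2).
r to a full niece or nephew = 0.25 (full aunt/uncle↔niece/nephew: two paths of length 3 through the shared grandparent pair: r = 2·(1/2)^3 = 1/4).
Summing one r·B term per recipient: 2·0.5·0.0837 + 4·0.125·0.29 + 2·0.5·0.0771 + 1·0.25·0.44 = 0.4158.

0.4158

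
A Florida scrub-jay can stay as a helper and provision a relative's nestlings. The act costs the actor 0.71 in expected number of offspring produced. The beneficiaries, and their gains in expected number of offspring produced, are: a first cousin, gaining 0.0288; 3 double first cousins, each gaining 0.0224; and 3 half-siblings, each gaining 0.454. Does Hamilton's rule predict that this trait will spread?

No

Hamilton's rule: the trait is favored when the sum of r·B over every recipient exceeds the actor's cost C.
r to a first cousin = 0.125 (first cousins share one grandparent pair — two paths of length 4: r = 2·(1/2)^4 = 1/8).
r to a double first cousin = 0.25 (double first cousins share both grandparent pairs — four paths of length 4: r = 4·(1/2)^4 = 1/4).
r to a half-sibling = 0.25 (half-sibs share one parent — one path of length 2: r = (1/2)^2 = 1/4).
Summing one r·B term per recipient: 1·0.125·0.0288 + 3·0.25·0.0224 + 3·0.25·0.454 = 0.3609.
0.3609 < 0.71: the indirect benefit is less than the cost.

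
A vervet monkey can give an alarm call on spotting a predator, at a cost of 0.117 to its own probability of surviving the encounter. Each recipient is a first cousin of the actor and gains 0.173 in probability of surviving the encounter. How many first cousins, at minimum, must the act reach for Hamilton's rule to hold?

r to a first cousin = 1/8 (first cousins share one grandparent pair — two paths of length 4: r = 2·(1/2)^4 = 1/8).
Hamilton's rule: n·r·B > C  ⇒  n > C/(r·B) = 0.117/(0.125·0.173) = 5.41.
The smallest integer exceeding 5.41 is 6.

6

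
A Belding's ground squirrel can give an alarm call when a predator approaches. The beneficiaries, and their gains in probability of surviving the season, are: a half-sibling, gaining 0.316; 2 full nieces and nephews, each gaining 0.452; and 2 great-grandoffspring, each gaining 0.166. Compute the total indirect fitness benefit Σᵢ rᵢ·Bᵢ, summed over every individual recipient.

r to a half-sibling = 0.25 (half-sibs share one parent — one path of length 2: r = (1/2)^2 = 1/4).
r to a full niece or nephew = 1/4 (full aunt/uncle↔niece/nephew: two paths of length 3 through the shared grandparent pair: r = 2·(1/2)^3 = 1/4).
r to a great-grandoffspring = 0.125 (three parent–offspring links: r = (1/2)^3 = 1/8).
Summing one r·B term per recipient: 1·0.25·0.316 + 2·0.25·0.452 + 2·0.125·0.166 = 0.3465.

0.3465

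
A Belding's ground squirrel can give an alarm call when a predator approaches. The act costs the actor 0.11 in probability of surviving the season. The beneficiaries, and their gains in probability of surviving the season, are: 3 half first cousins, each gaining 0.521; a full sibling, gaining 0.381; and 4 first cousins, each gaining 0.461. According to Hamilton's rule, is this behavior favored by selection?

Yes

Hamilton's rule: the trait is favored when the sum of r·B over every recipient exceeds the actor's cost C.
r to a half first cousin = 0.0625 (half first cousins share one grandparent — one path of length 4: r = (1/2)^4 = 1/16).
r to a full sibling = 0.5 (full sibs share both parents — two paths of length 2: r = 2·(1/2)^2 = 1/2).
r to a first cousin = 0.125 (first cousins share one grandparent pair — two paths of length 4: r = 2·(1/2)^4 = 1/8).
Summing one r·B term per recipient: 3·0.0625·0.521 + 1·0.5·0.381 + 4·0.125·0.461 = 0.5186875.
0.5186875 > 0.11: the indirect benefit exceeds the cost.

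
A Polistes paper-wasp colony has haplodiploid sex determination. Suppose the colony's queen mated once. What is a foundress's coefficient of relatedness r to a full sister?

0.75

Haplodiploid full sisters inherit their father's entire haploid genome identically (contributing 1/2) and on average half of their mother's contribution (1/2 · 1/2 = 1/4); r = 1/2 + 1/4 = 3/4.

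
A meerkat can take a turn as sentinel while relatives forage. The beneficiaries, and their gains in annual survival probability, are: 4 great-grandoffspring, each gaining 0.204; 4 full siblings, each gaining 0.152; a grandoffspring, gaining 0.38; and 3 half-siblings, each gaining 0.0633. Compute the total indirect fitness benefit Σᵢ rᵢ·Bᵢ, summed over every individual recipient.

0.548475

r to a great-grandoffspring = 0.125 (three parent–offspring links: r = (1/2)^3 = 1/8).
r to a full sibling = 1/2 (full sibs share both parents — two paths of length 2: r = 2·(1/2)^2 = 1/2).
r to a grandoffspring = 1/4 (two parent–offspring links: r = (1/2)^2 = 1/4).
r to a half-sibling = 1/4 (half-sibs share one parent — one path of length 2: r = (1/2)^2 = 1/4).
Summing one r·B term per recipient: 4·0.125·0.204 + 4·0.5·0.152 + 1·0.25·0.38 + 3·0.25·0.0633 = 0.548475.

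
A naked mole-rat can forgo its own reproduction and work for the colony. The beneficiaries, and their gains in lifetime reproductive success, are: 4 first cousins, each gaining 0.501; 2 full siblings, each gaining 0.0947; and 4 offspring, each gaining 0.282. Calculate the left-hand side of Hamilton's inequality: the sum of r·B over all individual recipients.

0.9092

r to a first cousin = 0.125 (first cousins share one grandparent pair — two paths of length 4: r = 2·(1/2)^4 = 1/8).
r to a full sibling = 1/2 (full sibs share both parents — two paths of length 2: r = 2·(1/2)^2 = 1/2).
r to an offspring = 0.5 (one parent–offspring link: r = (1/2)^1 = 1/2).
Summing one r·B term per recipient: 4·0.125·0.501 + 2·0.5·0.0947 + 4·0.5·0.282 = 0.9092.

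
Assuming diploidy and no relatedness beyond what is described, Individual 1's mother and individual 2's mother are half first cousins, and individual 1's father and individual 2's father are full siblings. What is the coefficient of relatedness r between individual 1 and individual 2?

Relatedness sums over independent paths through distinct common ancestors.
Individual 1 and individual 2 are related in two ways: half second cousins through their mothers (r = 1/64) and first cousins through their fathers (r = 1/8).
r = 1/64 + 1/8 = 0.140625.

0.140625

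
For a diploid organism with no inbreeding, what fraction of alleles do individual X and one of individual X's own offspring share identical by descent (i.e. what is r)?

0.5

Each parent–offspring link contributes a factor of 1/2, and independent paths through distinct common ancestors add.
One parent–offspring link: r = (1/2)^1 = 1/2.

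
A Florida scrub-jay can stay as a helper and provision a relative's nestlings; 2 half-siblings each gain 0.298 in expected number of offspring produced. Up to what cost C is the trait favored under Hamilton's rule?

r to a half-sibling = 0.25 (half-sibs share one parent — one path of length 2: r = (1/2)^2 = 1/4).
Hamilton's rule: n·r·B > C, so the trait is favored while C < n·r·B = 2·0.25·0.298 = 0.149.

0.149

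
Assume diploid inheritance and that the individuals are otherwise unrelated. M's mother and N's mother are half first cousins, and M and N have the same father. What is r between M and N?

0.265625

Wright's path rule: contributions from independent ancestry routes add.
M and N are related in two ways: half second cousins through their mothers (r = 1/64) and half-sibs through their shared father (r = 1/4).
r = 1/64 + 1/4 = 17/64 = 0.265625.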